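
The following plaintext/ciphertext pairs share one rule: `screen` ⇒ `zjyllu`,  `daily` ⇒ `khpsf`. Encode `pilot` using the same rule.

wpsva

Compare letters: s→z is +7, c→j is +7, r→y is +7 — a constant shift. Each letter is shifted forward by 7 in the alphabet (a Caesar shift of +7).
Applying it to pilot: p+7=w, i+7=p, l+7=s, o+7=v, t+7=a.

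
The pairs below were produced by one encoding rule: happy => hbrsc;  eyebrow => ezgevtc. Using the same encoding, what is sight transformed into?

In happy: h→h is +0, a→b is +1, p→r is +2, p→s is +3 — the shift increases by 1 each position. The shift increases by 1 at each position, starting from +0: 0, 1, 2, ….
On sight: s+0=s, i+1=j, g+2=i, h+3=k, t+4=x.

sjikx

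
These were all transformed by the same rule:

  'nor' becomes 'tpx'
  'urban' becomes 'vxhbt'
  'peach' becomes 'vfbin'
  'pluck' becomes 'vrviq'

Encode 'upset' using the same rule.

vvyfz

The shift depends on letter class: consonant n→t is +6, but vowel o→p is +1. Two shifts are in play — +1 for a/e/i/o/u, +6 for every other letter.
On upset: u(vowel)+1=v, p(cons)+6=v, s(cons)+6=y, e(vowel)+1=f, t(cons)+6=z.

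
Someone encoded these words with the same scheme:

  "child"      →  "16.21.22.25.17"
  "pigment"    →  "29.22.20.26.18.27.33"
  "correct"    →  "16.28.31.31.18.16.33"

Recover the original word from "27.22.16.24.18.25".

nickel

c is letter #3 and maps to 16: an offset of 13. Letters become their 1-based position plus 13 (so a→14, b→15, …).
Reversing it on 27.22.16.24.18.25: 27→(27−13)÷1=14=n, 22→(22−13)÷1=9=i, 16→(16−13)÷1=3=c, 24→(24−13)÷1=11=k, 18→(18−13)÷1=5=e, 25→(25−13)÷1=12=l.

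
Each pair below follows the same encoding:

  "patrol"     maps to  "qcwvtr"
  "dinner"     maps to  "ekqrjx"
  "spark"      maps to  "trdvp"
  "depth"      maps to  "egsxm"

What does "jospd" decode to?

In patrol: p→q is +1, a→c is +2, t→w is +3, r→v is +4 — the shift increases by 1 each position. The shift increases by 1 at each position, starting from +1: 1, 2, 3, ….
Undoing it on jospd: j−1=i, o−2=m, s−3=p, p−4=l, d−5=y.

imply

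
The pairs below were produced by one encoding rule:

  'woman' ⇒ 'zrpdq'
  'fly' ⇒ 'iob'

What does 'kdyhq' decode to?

haven

Compare letters: w→z is +3, o→r is +3, m→p is +3 — a constant shift. Every letter moves 3 places later in the alphabet, wrapping around z→a.
Decoding kdyhq: k−3=h, d−3=a, y−3=v, h−3=e, q−3=n.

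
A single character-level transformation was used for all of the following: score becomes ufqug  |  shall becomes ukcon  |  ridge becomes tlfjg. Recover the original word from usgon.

Shifts by position in score: pos 0: s→u (+2), pos 1: c→f (+3), pos 2: o→q (+2), pos 3: r→u (+3) — repeating every 2. The shifts repeat in a cycle of length 2: positions 0,1,… shift by +2, +3, then the pattern repeats.
Decoding usgon: u−2=s, s−3=p, g−2=e, o−3=l, n−2=l.

spell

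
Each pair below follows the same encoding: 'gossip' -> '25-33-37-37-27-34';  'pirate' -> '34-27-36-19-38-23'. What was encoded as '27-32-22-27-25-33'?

g is letter #7 and maps to 25: an offset of 18. Letters become their 1-based position plus 18 (so a→19, b→20, …).
Reversing it on 27-32-22-27-25-33: 27→(27−18)÷1=9=i, 32→(32−18)÷1=14=n, 22→(22−18)÷1=4=d, 27→(27−18)÷1=9=i, 25→(25−18)÷1=7=g, 33→(33−18)÷1=15=o.

indigo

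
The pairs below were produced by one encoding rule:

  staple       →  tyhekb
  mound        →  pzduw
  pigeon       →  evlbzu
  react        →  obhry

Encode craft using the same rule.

rohgy

Each letter's alphabet position (a=0..z=25) is mapped through 5·x+7 mod 26 — an affine cipher.
Applying it to craft: c(2)→5·2+7≡17=r; r(17)→5·17+7≡14=o; a(0)→5·0+7≡7=h; f(5)→5·5+7≡6=g; t(19)→5·19+7≡24=y (all mod 26).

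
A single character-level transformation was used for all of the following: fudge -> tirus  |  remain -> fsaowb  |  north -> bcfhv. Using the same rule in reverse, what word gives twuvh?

fight

This is a Caesar cipher with shift 14.
Reversing it on twuvh: t−14=f, w−14=i, u−14=g, v−14=h, h−14=t.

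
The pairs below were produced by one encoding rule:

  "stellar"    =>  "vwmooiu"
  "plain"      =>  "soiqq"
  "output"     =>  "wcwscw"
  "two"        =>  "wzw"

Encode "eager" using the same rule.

mijmu

The rule splits by letter class: vowels +8, consonants +3.
Applying it to eager: e(vowel)+8=m, a(vowel)+8=i, g(cons)+3=j, e(vowel)+8=m, r(cons)+3=u.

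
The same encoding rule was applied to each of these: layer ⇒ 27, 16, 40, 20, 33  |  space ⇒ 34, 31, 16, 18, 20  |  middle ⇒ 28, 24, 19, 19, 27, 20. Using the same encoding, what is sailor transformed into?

34, 16, 24, 27, 30, 33

l is letter #12 and maps to 27: an offset of 15. Each letter is replaced by its alphabet position (a=1..z=26) + 15.
On sailor: s=19→34, a=1→16, i=9→24, l=12→27, o=15→30, r=18→33.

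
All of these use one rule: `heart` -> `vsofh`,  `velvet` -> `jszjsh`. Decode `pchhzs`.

This is a Caesar cipher with shift 14.
Undoing it on pchhzs: p−14=b, c−14=o, h−14=t, h−14=t, z−14=l, s−14=e.

bottle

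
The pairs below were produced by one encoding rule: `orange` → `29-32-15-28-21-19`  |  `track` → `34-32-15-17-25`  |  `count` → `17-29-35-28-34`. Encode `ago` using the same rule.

Each letter is replaced by its alphabet position (a=1..z=26) + 14.
Applying it to ago: a=1→15, g=7→21, o=15→29.

15-21-29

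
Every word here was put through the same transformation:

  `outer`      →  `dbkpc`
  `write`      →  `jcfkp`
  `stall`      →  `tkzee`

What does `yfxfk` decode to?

digit

o(14)→d(3) and u(20)→b(1) fit y≡17x+25 (mod 26); the inverse of 17 mod 26 is 23. Each letter's alphabet position (a=0..z=25) is mapped through 17·x+25 mod 26 — an affine cipher.
Decoding yfxfk: y(24)→23·(24−25)≡3=d; f(5)→23·(5−25)≡8=i; x(23)→23·(23−25)≡6=g; f(5)→23·(5−25)≡8=i; k(10)→23·(10−25)≡19=t (all mod 26).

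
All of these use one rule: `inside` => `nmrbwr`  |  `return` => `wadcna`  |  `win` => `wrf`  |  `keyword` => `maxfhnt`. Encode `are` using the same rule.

The output letters match the input read backwards, each shifted +9: inside reversed is edisni. Two steps: reverse the string, then apply a Caesar shift of +9.
On are: reverse → era; then shift: e+9=n, r+9=a, a+9=j.

naj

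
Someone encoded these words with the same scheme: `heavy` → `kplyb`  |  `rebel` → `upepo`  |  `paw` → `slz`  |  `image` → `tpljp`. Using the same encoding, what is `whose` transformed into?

Two shifts are in play — +11 for a/e/i/o/u, +3 for every other letter.
Applying it to whose: w(cons)+3=z, h(cons)+3=k, o(vowel)+11=z, s(cons)+3=v, e(vowel)+11=p.

zkzvp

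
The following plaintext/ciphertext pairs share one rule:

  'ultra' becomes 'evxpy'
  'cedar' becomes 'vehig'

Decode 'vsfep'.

The output letters match the input read backwards, each shifted +4: ultra reversed is artlu. The word is reversed, then every letter is shifted forward by 4.
Decoding vsfep: shift back: v−4=r, s−4=o, f−4=b, e−4=a, p−4=l → robal; then reverse → labor.

labor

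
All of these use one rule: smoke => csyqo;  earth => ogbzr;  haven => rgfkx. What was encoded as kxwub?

It's a Vigenère-style cipher with numeric key [10,6]: position i shifts by key[i mod 2].
Reversing it on kxwub: k−10=a, x−6=r, w−10=m, u−6=o, b−10=r.

armor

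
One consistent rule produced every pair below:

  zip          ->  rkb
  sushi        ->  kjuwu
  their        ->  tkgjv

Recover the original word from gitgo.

The output letters match the input read backwards, each shifted +2: zip reversed is piz. The word is reversed, then every letter is shifted forward by 2.
Reversing it on gitgo: shift back: g−2=e, i−2=g, t−2=r, g−2=e, o−2=m → egrem; then reverse → merge.

merge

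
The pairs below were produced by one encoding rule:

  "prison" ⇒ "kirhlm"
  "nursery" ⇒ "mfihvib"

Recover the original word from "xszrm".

chain

Each pair mirrors across the alphabet (p↔k, r↔i, i↔r): positions sum to 25. Letters are reflected about the middle of the alphabet (position → 25−position): Atbash.
Undoing it on xszrm: x↔c, s↔h, z↔a, r↔i, m↔n.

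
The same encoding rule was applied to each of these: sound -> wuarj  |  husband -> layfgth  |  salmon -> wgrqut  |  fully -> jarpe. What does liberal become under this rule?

Shifts by position in sound: pos 0: s→w (+4), pos 1: o→u (+6), pos 2: u→a (+6), pos 3: n→r (+4), pos 4: d→j (+6) — repeating every 3. It's a Vigenère-style cipher with numeric key [4,6,6]: position i shifts by key[i mod 3].
Applying it to liberal: l+4=p, i+6=o, b+6=h, e+4=i, r+6=x, a+6=g, l+4=p.

pohixgp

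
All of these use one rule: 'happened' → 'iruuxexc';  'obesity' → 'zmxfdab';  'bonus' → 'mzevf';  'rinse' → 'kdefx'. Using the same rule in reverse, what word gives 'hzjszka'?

h(7)→i(8) and a(0)→r(17) fit y≡21x+17 (mod 26); the inverse of 21 mod 26 is 5. This is an affine cipher: with a=0,…,z=25, each position x becomes (21x+17) mod 26.
Decoding hzjszka: h(7)→5·(7−17)≡2=c; z(25)→5·(25−17)≡14=o; j(9)→5·(9−17)≡12=m; s(18)→5·(18−17)≡5=f; z(25)→5·(25−17)≡14=o; k(10)→5·(10−17)≡17=r; a(0)→5·(0−17)≡19=t (all mod 26).

comfort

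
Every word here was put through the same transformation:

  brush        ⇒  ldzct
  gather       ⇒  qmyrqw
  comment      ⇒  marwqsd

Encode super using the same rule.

cguod

Shifts by position in brush: pos 0: b→l (+10), pos 1: r→d (+12), pos 2: u→z (+5), pos 3: s→c (+10), pos 4: h→t (+12) — repeating every 3. The shifts repeat in a cycle of length 3: positions 0,1,… shift by +10, +12, +5, then the pattern repeats.
For super: s+10=c, u+12=g, p+5=u, e+10=o, r+12=d.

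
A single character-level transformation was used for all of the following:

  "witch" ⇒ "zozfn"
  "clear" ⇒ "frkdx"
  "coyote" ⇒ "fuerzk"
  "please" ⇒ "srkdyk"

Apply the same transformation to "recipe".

ukilvk

Shifts by position in witch: pos 0: w→z (+3), pos 1: i→o (+6), pos 2: t→z (+6), pos 3: c→f (+3), pos 4: h→n (+6) — repeating every 3. The shifts repeat in a cycle of length 3: positions 0,1,… shift by +3, +6, +6, then the pattern repeats.
Applying it to recipe: r+3=u, e+6=k, c+6=i, i+3=l, p+6=v, e+6=k.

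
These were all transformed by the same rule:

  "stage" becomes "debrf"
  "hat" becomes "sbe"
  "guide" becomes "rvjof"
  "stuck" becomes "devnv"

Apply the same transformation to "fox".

qpi

The shift depends on letter class: consonant s→d is +11, but vowel a→b is +1. The rule splits by letter class: vowels +1, consonants +11.
Applying it to fox: f(cons)+11=q, o(vowel)+1=p, x(cons)+11=i.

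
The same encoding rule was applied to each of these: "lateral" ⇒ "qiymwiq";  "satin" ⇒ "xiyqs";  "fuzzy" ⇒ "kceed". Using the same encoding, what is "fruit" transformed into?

The rule splits by letter class: vowels +8, consonants +5.
Applying it to fruit: f(cons)+5=k, r(cons)+5=w, u(vowel)+8=c, i(vowel)+8=q, t(cons)+5=y.

kwcqy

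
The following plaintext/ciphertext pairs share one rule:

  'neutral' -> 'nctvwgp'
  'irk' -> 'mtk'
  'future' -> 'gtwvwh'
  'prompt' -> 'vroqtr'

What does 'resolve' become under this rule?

The output letters match the input read backwards, each shifted +2: neutral reversed is lartuen. Read the word backwards and shift each letter +2.
For resolve: reverse → evloser; then shift: e+2=g, v+2=x, l+2=n, o+2=q, s+2=u, e+2=g, r+2=t.

gxnqugt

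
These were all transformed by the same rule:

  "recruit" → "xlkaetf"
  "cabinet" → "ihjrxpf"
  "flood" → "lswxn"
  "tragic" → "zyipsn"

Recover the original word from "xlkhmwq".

recycle

In recruit: r→x is +6, e→l is +7, c→k is +8, r→a is +9 — the shift increases by 1 each position. The shift increases by 1 at each position, starting from +6: 6, 7, 8, ….
Undoing it on xlkhmwq: x−6=r, l−7=e, k−8=c, h−9=y, m−10=c, w−11=l, q−12=e.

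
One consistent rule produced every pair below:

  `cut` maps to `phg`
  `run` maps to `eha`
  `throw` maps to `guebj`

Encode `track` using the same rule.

Compare letters: c→p is +13, u→h is +13, t→g is +13 — a constant shift. Each letter is shifted forward by 13 in the alphabet (a Caesar shift of +13).
On track: t+13=g, r+13=e, a+13=n, c+13=p, k+13=x.

genpx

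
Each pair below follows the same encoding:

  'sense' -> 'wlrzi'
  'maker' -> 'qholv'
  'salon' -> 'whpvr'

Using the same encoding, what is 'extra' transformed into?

Shifts by position in sense: pos 0: s→w (+4), pos 1: e→l (+7), pos 2: n→r (+4), pos 3: s→z (+7) — repeating every 2. A repeating key of period 2 is used — shifts +4, +7 over and over.
For extra: e+4=i, x+7=e, t+4=x, r+7=y, a+4=e.

iexye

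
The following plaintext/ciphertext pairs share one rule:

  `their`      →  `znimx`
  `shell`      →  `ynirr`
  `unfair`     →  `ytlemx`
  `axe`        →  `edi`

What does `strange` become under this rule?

yzxetmi

The shift depends on letter class: consonant t→z is +6, but vowel e→i is +4. Vowels shift forward by 4 and consonants shift forward by 6.
Applying it to strange: s(cons)+6=y, t(cons)+6=z, r(cons)+6=x, a(vowel)+4=e, n(cons)+6=t, g(cons)+6=m, e(vowel)+4=i.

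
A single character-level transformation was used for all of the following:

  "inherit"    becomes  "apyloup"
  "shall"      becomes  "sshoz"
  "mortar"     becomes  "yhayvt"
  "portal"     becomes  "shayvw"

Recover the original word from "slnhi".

The output letters match the input read backwards, each shifted +7: inherit reversed is tirehni. Read the word backwards and shift each letter +7.
Undoing it on slnhi: shift back: s−7=l, l−7=e, n−7=g, h−7=a, i−7=b → legab; then reverse → bagel.

bagel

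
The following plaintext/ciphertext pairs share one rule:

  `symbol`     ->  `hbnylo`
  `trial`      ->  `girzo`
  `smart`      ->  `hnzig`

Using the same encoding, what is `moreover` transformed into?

This is the alphabet-reversal cipher (Atbash): a becomes z, b becomes y, etc.
For moreover: m↔n, o↔l, r↔i, e↔v, o↔l, v↔e, e↔v, r↔i.

nlivlevi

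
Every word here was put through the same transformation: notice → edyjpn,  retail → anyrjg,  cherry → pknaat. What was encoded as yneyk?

tenth

This is an affine cipher: with a=0,…,z=25, each position x becomes (25x+17) mod 26.
Decoding yneyk: y(24)→25·(24−17)≡19=t; n(13)→25·(13−17)≡4=e; e(4)→25·(4−17)≡13=n; y(24)→25·(24−17)≡19=t; k(10)→25·(10−17)≡7=h (all mod 26).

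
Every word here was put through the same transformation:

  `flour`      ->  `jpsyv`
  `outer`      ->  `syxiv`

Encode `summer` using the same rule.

wyqqiv

This is a Caesar cipher with shift 4.
Applying it to summer: s+4=w, u+4=y, m+4=q, m+4=q, e+4=i, r+4=v.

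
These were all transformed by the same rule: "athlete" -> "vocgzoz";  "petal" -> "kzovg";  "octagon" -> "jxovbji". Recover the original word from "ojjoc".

Compare letters: a→v is +21, t→o is +21, h→c is +21 — a constant shift. This is a Caesar cipher with shift 21.
Decoding ojjoc: o−21=t, j−21=o, j−21=o, o−21=t, c−21=h.

tooth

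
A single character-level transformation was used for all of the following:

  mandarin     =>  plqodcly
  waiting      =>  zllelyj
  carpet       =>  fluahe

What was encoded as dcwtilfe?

artifact

Shifts by position in mandarin: pos 0: m→p (+3), pos 1: a→l (+11), pos 2: n→q (+3), pos 3: d→o (+11) — repeating every 2. A repeating key of period 2 is used — shifts +3, +11 over and over.
Decoding dcwtilfe: d−3=a, c−11=r, w−3=t, t−11=i, i−3=f, l−11=a, f−3=c, e−11=t.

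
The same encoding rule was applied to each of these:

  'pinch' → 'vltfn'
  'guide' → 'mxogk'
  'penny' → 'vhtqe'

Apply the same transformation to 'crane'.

iugqk

Shifts by position in pinch: pos 0: p→v (+6), pos 1: i→l (+3), pos 2: n→t (+6), pos 3: c→f (+3) — repeating every 2. The shifts repeat in a cycle of length 2: positions 0,1,… shift by +6, +3, then the pattern repeats.
On crane: c+6=i, r+3=u, a+6=g, n+3=q, e+6=k.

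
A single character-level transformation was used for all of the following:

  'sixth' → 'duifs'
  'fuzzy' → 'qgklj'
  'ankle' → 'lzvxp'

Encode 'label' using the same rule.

Shifts by position in sixth: pos 0: s→d (+11), pos 1: i→u (+12), pos 2: x→i (+11), pos 3: t→f (+12) — repeating every 2. It's a Vigenère-style cipher with numeric key [11,12]: position i shifts by key[i mod 2].
On label: l+11=w, a+12=m, b+11=m, e+12=q, l+11=w.

wmmqw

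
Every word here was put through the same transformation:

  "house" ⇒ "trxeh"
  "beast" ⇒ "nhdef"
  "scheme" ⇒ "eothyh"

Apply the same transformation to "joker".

Vowels shift forward by 3 and consonants shift forward by 12.
Applying it to joker: j(cons)+12=v, o(vowel)+3=r, k(cons)+12=w, e(vowel)+3=h, r(cons)+12=d.

vrwhd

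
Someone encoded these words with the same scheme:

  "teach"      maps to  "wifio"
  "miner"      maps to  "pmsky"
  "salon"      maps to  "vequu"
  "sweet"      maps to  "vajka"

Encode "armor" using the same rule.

dvruy

In teach: t→w is +3, e→i is +4, a→f is +5, c→i is +6 — the shift increases by 1 each position. Each letter shifts forward by (position + 3), i.e. 3, 4, 5, … — the shift grows by one for each successive letter.
For armor: a+3=d, r+4=v, m+5=r, o+6=u, r+7=y.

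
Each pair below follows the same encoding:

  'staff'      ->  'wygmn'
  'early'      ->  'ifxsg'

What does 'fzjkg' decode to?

buddy

In staff: s→w is +4, t→y is +5, a→g is +6, f→m is +7 — the shift increases by 1 each position. Each letter shifts forward by (position + 4), i.e. 4, 5, 6, … — the shift grows by one for each successive letter.
Decoding fzjkg: f−4=b, z−5=u, j−6=d, k−7=d, g−8=y.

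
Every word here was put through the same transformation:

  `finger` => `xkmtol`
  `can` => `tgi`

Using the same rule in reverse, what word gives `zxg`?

Read the word backwards and shift each letter +6.
Decoding zxg: shift back: z−6=t, x−6=r, g−6=a → tra; then reverse → art.

art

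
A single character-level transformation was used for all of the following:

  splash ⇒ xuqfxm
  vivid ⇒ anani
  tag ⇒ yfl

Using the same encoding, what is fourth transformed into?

ktzwym

Each letter is shifted forward by 5 in the alphabet (a Caesar shift of +5).
Applying it to fourth: f+5=k, o+5=t, u+5=z, r+5=w, t+5=y, h+5=m.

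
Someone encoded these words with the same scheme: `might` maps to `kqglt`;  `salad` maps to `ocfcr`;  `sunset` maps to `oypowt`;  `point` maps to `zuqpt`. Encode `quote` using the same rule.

m(12)→k(10) and i(8)→q(16) fit y≡5x+2 (mod 26); the inverse of 5 mod 26 is 21. This is an affine cipher: with a=0,…,z=25, each position x becomes (5x+2) mod 26.
On quote: q(16)→5·16+2≡4=e; u(20)→5·20+2≡24=y; o(14)→5·14+2≡20=u; t(19)→5·19+2≡19=t; e(4)→5·4+2≡22=w (all mod 26).

eyutw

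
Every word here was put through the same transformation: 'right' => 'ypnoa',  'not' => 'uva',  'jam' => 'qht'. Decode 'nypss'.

Compare letters: r→y is +7, i→p is +7, g→n is +7 — a constant shift. Every letter moves 7 places later in the alphabet, wrapping around z→a.
Undoing it on nypss: n−7=g, y−7=r, p−7=i, s−7=l, s−7=l.

grill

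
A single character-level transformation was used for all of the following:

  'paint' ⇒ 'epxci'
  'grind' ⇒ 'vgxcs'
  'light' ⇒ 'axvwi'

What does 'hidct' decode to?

This is a Caesar cipher with shift 15.
Undoing it on hidct: h−15=s, i−15=t, d−15=o, c−15=n, t−15=e.

stone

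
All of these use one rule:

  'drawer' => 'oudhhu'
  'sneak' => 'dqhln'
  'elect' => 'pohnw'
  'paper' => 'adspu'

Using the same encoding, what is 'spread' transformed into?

Shifts by position in drawer: pos 0: d→o (+11), pos 1: r→u (+3), pos 2: a→d (+3), pos 3: w→h (+11), pos 4: e→h (+3), pos 5: r→u (+3) — repeating every 3. It's a Vigenère-style cipher with numeric key [11,3,3]: position i shifts by key[i mod 3].
For spread: s+11=d, p+3=s, r+3=u, e+11=p, a+3=d, d+3=g.

dsupdg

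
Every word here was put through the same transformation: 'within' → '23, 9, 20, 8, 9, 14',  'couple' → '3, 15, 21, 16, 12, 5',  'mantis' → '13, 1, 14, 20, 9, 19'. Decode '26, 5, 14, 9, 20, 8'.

w is letter #23 and maps to 23: an offset of 0. Each letter is replaced by its alphabet position (a=1, b=2, …, z=26).
Reversing it on 26, 5, 14, 9, 20, 8: 26=z, 5=e, 14=n, 9=i, 20=t, 8=h.

zenith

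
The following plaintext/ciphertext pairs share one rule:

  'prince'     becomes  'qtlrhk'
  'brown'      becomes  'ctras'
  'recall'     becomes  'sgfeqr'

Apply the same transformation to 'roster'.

The shift increases by 1 at each position, starting from +1: 1, 2, 3, ….
Applying it to roster: r+1=s, o+2=q, s+3=v, t+4=x, e+5=j, r+6=x.

sqvxjx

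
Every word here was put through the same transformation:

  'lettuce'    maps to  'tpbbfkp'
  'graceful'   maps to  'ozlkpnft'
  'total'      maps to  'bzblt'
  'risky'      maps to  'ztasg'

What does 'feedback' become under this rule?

nppljlks

Two shifts are in play — +11 for a/e/i/o/u, +8 for every other letter.
For feedback: f(cons)+8=n, e(vowel)+11=p, e(vowel)+11=p, d(cons)+8=l, b(cons)+8=j, a(vowel)+11=l, c(cons)+8=k, k(cons)+8=s.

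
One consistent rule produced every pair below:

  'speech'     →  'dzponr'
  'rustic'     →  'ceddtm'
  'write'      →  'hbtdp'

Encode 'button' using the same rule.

Shifts by position in speech: pos 0: s→d (+11), pos 1: p→z (+10), pos 2: e→p (+11), pos 3: e→o (+10) — repeating every 2. The shifts repeat in a cycle of length 2: positions 0,1,… shift by +11, +10, then the pattern repeats.
For button: b+11=m, u+10=e, t+11=e, t+10=d, o+11=z, n+10=x.

meedzx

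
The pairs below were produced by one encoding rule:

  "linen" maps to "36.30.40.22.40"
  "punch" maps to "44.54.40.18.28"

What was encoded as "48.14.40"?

The formula is n = 2×(alphabet index, a=1) + 12.
Undoing it on 48.14.40: 48→(48−12)÷2=18=r, 14→(14−12)÷2=1=a, 40→(40−12)÷2=14=n.

ran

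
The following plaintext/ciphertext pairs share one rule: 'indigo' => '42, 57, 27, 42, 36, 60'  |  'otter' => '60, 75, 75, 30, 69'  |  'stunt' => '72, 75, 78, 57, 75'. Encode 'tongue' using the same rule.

75, 60, 57, 36, 78, 30

i(#9)→42 and n(#14)→57: differences scale by 3, so n = 3·pos + 15. The formula is n = 3×(alphabet index, a=1) + 15.
Applying it to tongue: t=20→75, o=15→60, n=14→57, g=7→36, u=21→78, e=5→30.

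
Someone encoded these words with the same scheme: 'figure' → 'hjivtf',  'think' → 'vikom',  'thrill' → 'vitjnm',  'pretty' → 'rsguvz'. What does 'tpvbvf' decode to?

Shifts by position in figure: pos 0: f→h (+2), pos 1: i→j (+1), pos 2: g→i (+2), pos 3: u→v (+1) — repeating every 2. It's a Vigenère-style cipher with numeric key [2,1]: position i shifts by key[i mod 2].
Undoing it on tpvbvf: t−2=r, p−1=o, v−2=t, b−1=a, v−2=t, f−1=e.

rotate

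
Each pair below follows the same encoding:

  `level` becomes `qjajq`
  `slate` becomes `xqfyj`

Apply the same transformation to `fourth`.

Compare letters: l→q is +5, e→j is +5, v→a is +5 — a constant shift. Every letter moves 5 places later in the alphabet, wrapping around z→a.
For fourth: f+5=k, o+5=t, u+5=z, r+5=w, t+5=y, h+5=m.

ktzwym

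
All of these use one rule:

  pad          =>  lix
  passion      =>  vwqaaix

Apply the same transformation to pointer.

The word is reversed, then every letter is shifted forward by 8.
On pointer: reverse → retniop; then shift: r+8=z, e+8=m, t+8=b, n+8=v, i+8=q, o+8=w, p+8=x.

zmbvqwx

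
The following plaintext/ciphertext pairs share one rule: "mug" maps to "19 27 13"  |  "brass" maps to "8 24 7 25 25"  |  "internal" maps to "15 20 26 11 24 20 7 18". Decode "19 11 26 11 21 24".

m is letter #13 and maps to 19: an offset of 6. Letters become their 1-based position plus 6 (so a→7, b→8, …).
Decoding 19 11 26 11 21 24: 19→(19−6)÷1=13=m, 11→(11−6)÷1=5=e, 26→(26−6)÷1=20=t, 11→(11−6)÷1=5=e, 21→(21−6)÷1=15=o, 24→(24−6)÷1=18=r.

meteor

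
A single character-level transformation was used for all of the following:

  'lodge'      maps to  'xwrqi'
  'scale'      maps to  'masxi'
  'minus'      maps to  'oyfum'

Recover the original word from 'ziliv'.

Treating letters as 0–25, the rule is x ↦ 17x + 18 (mod 26).
Decoding ziliv: z(25)→23·(25−18)≡5=f; i(8)→23·(8−18)≡4=e; l(11)→23·(11−18)≡21=v; i(8)→23·(8−18)≡4=e; v(21)→23·(21−18)≡17=r (all mod 26).

fever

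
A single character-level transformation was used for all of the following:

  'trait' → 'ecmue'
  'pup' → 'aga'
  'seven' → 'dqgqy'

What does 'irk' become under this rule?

ucv

Two shifts are in play — +12 for a/e/i/o/u, +11 for every other letter.
Applying it to irk: i(vowel)+12=u, r(cons)+11=c, k(cons)+11=v.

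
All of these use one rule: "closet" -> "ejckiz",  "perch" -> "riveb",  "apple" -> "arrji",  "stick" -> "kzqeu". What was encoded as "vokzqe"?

rustic

This is an affine cipher: with a=0,…,z=25, each position x becomes (15x+0) mod 26.
Decoding vokzqe: v(21)→7·(21−0)≡17=r; o(14)→7·(14−0)≡20=u; k(10)→7·(10−0)≡18=s; z(25)→7·(25−0)≡19=t; q(16)→7·(16−0)≡8=i; e(4)→7·(4−0)≡2=c (all mod 26).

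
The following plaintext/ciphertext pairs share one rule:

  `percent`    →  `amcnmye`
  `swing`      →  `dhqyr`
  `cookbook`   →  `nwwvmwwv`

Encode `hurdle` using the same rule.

sccowm

Two shifts are in play — +8 for a/e/i/o/u, +11 for every other letter.
For hurdle: h(cons)+11=s, u(vowel)+8=c, r(cons)+11=c, d(cons)+11=o, l(cons)+11=w, e(vowel)+8=m.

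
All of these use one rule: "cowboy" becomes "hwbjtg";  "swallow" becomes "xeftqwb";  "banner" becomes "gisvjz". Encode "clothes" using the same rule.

Shifts by position in cowboy: pos 0: c→h (+5), pos 1: o→w (+8), pos 2: w→b (+5), pos 3: b→j (+8) — repeating every 2. A repeating key of period 2 is used — shifts +5, +8 over and over.
For clothes: c+5=h, l+8=t, o+5=t, t+8=b, h+5=m, e+8=m, s+5=x.

httbmmx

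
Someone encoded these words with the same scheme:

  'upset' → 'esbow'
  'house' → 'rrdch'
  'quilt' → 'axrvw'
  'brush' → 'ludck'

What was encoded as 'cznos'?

Shifts by position in upset: pos 0: u→e (+10), pos 1: p→s (+3), pos 2: s→b (+9), pos 3: e→o (+10), pos 4: t→w (+3) — repeating every 3. A repeating key of period 3 is used — shifts +10, +3, +9 over and over.
Undoing it on cznos: c−10=s, z−3=w, n−9=e, o−10=e, s−3=p.

sweep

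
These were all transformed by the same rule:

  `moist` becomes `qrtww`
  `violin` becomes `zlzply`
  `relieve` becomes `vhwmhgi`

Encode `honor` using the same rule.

It's a Vigenère-style cipher with numeric key [4,3,11]: position i shifts by key[i mod 3].
For honor: h+4=l, o+3=r, n+11=y, o+4=s, r+3=u.

lrysu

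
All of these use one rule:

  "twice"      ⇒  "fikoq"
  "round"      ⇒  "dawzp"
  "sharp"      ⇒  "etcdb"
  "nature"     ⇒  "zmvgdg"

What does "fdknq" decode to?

tribe

Shifts by position in twice: pos 0: t→f (+12), pos 1: w→i (+12), pos 2: i→k (+2), pos 3: c→o (+12), pos 4: e→q (+12) — repeating every 3. A repeating key of period 3 is used — shifts +12, +12, +2 over and over.
Undoing it on fdknq: f−12=t, d−12=r, k−2=i, n−12=b, q−12=e.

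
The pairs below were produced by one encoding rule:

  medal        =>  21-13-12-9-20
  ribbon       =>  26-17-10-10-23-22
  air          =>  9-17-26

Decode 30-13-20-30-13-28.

The number is (letter's place in the alphabet, a=1) + 8.
Reversing it on 30-13-20-30-13-28: 30→(30−8)÷1=22=v, 13→(13−8)÷1=5=e, 20→(20−8)÷1=12=l, 30→(30−8)÷1=22=v, 13→(13−8)÷1=5=e, 28→(28−8)÷1=20=t.

velvet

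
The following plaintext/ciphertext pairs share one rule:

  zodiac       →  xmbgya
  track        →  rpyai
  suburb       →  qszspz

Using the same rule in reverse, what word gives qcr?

set

Each letter is shifted forward by 24 in the alphabet (a Caesar shift of +24).
Decoding qcr: q−24=s, c−24=e, r−24=t.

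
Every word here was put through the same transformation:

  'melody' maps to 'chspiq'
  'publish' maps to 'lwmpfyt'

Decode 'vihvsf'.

The output letters match the input read backwards, each shifted +4: melody reversed is ydolem. The word is reversed, then every letter is shifted forward by 4.
Reversing it on vihvsf: shift back: v−4=r, i−4=e, h−4=d, v−4=r, s−4=o, f−4=b → redrob; then reverse → border.

border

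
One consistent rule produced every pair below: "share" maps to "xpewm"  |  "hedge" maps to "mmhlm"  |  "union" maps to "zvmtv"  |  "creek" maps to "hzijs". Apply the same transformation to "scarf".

xkewn

Shifts by position in share: pos 0: s→x (+5), pos 1: h→p (+8), pos 2: a→e (+4), pos 3: r→w (+5), pos 4: e→m (+8) — repeating every 3. It's a Vigenère-style cipher with numeric key [5,8,4]: position i shifts by key[i mod 3].
Applying it to scarf: s+5=x, c+8=k, a+4=e, r+5=w, f+8=n.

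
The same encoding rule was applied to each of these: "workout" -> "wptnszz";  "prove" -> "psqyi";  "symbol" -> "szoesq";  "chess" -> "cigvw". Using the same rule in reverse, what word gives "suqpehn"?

The shift increases by 1 at each position, starting from +0: 0, 1, 2, ….
Undoing it on suqpehn: s−0=s, u−1=t, q−2=o, p−3=m, e−4=a, h−5=c, n−6=h.

stomach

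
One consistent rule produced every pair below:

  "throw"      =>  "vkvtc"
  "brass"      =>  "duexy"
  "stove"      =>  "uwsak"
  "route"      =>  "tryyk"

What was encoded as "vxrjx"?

tuner

In throw: t→v is +2, h→k is +3, r→v is +4, o→t is +5 — the shift increases by 1 each position. Letter i (0-indexed) is shifted by i+2, so successive shifts are 2, 3, 4, ….
Reversing it on vxrjx: v−2=t, x−3=u, r−4=n, j−5=e, x−6=r.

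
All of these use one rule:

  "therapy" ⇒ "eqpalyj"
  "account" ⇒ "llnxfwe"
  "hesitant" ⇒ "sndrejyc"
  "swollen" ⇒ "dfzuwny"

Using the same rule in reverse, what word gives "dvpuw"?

smell

A repeating key of period 2 is used — shifts +11, +9 over and over.
Reversing it on dvpuw: d−11=s, v−9=m, p−11=e, u−9=l, w−11=l.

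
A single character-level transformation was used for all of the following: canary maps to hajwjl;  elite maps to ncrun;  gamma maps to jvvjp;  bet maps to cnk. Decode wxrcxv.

Two steps: reverse the string, then apply a Caesar shift of +9.
Decoding wxrcxv: shift back: w−9=n, x−9=o, r−9=i, c−9=t, x−9=o, v−9=m → noitom; then reverse → motion.

motion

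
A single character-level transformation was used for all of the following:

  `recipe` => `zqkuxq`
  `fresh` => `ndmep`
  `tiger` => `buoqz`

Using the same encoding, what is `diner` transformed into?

The shifts repeat in a cycle of length 2: positions 0,1,… shift by +8, +12, then the pattern repeats.
On diner: d+8=l, i+12=u, n+8=v, e+12=q, r+8=z.

luvqz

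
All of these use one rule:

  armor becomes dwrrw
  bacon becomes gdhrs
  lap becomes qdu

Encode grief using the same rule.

Two shifts are in play — +3 for a/e/i/o/u, +5 for every other letter.
On grief: g(cons)+5=l, r(cons)+5=w, i(vowel)+3=l, e(vowel)+3=h, f(cons)+5=k.

lwlhk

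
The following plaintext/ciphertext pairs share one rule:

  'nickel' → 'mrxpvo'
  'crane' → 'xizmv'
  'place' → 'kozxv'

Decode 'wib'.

dry

This is the alphabet-reversal cipher (Atbash): a becomes z, b becomes y, etc.
Undoing it on wib: w↔d, i↔r, b↔y.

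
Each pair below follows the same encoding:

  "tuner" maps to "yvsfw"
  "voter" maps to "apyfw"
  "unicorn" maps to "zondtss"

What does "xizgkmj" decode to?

Shifts by position in tuner: pos 0: t→y (+5), pos 1: u→v (+1), pos 2: n→s (+5), pos 3: e→f (+1) — repeating every 2. It's a Vigenère-style cipher with numeric key [5,1]: position i shifts by key[i mod 2].
Undoing it on xizgkmj: x−5=s, i−1=h, z−5=u, g−1=f, k−5=f, m−1=l, j−5=e.

shuffle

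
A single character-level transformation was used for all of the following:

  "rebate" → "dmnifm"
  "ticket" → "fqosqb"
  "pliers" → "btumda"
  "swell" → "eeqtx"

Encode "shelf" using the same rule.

epqtr

It's a Vigenère-style cipher with numeric key [12,8]: position i shifts by key[i mod 2].
Applying it to shelf: s+12=e, h+8=p, e+12=q, l+8=t, f+12=r.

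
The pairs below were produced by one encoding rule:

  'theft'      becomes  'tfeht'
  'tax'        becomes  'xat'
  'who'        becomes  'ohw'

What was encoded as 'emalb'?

The word is simply reversed.
Decoding emalb: then reverse → blame.

blame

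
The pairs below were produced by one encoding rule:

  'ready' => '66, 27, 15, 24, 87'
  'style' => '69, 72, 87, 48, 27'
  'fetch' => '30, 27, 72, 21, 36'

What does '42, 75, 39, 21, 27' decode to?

r(#18)→66 and e(#5)→27: differences scale by 3, so n = 3·pos + 12. With a=1..z=26, the number is 3·pos + 12.
Decoding 42, 75, 39, 21, 27: 42→(42−12)÷3=10=j, 75→(75−12)÷3=21=u, 39→(39−12)÷3=9=i, 21→(21−12)÷3=3=c, 27→(27−12)÷3=5=e.

juice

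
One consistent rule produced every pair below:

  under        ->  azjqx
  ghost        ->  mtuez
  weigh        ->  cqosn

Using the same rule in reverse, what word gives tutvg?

ninja

It's a Vigenère-style cipher with numeric key [6,12]: position i shifts by key[i mod 2].
Reversing it on tutvg: t−6=n, u−12=i, t−6=n, v−12=j, g−6=a.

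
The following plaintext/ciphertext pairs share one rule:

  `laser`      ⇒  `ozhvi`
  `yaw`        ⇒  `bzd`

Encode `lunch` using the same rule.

Each pair mirrors across the alphabet (l↔o, a↔z, s↔h): positions sum to 25. This is the alphabet-reversal cipher (Atbash): a becomes z, b becomes y, etc.
For lunch: l↔o, u↔f, n↔m, c↔x, h↔s.

ofmxs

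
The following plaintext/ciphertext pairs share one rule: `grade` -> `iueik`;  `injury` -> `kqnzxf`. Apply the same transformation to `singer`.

ulrlky

In grade: g→i is +2, r→u is +3, a→e is +4, d→i is +5 — the shift increases by 1 each position. The shift increases by 1 at each position, starting from +2: 2, 3, 4, ….
On singer: s+2=u, i+3=l, n+4=r, g+5=l, e+6=k, r+7=y.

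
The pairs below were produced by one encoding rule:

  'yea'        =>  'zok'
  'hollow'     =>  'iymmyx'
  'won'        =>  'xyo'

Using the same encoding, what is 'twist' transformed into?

The shift depends on letter class: consonant y→z is +1, but vowel e→o is +10. Two shifts are in play — +10 for a/e/i/o/u, +1 for every other letter.
Applying it to twist: t(cons)+1=u, w(cons)+1=x, i(vowel)+10=s, s(cons)+1=t, t(cons)+1=u.

uxstu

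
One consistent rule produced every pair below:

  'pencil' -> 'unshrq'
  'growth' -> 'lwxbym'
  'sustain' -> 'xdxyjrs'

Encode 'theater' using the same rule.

The rule splits by letter class: vowels +9, consonants +5.
Applying it to theater: t(cons)+5=y, h(cons)+5=m, e(vowel)+9=n, a(vowel)+9=j, t(cons)+5=y, e(vowel)+9=n, r(cons)+5=w.

ymnjynw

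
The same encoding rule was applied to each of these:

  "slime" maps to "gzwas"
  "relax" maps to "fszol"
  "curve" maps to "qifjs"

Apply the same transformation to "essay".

This is a Caesar cipher with shift 14.
For essay: e+14=s, s+14=g, s+14=g, a+14=o, y+14=m.

sggom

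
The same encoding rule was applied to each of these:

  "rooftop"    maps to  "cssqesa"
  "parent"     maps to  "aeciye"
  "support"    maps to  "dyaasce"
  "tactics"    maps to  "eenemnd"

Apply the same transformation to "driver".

Two shifts are in play — +4 for a/e/i/o/u, +11 for every other letter.
Applying it to driver: d(cons)+11=o, r(cons)+11=c, i(vowel)+4=m, v(cons)+11=g, e(vowel)+4=i, r(cons)+11=c.

ocmgic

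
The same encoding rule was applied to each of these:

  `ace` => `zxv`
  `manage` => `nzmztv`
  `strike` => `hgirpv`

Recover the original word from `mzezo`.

This is the alphabet-reversal cipher (Atbash): a becomes z, b becomes y, etc.
Decoding mzezo: m↔n, z↔a, e↔v, z↔a, o↔l.

naval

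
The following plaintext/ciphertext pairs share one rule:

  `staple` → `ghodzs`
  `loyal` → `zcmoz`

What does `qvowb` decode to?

Compare letters: s→g is +14, t→h is +14, a→o is +14 — a constant shift. It's a constant shift of +14 (ROT14).
Undoing it on qvowb: q−14=c, v−14=h, o−14=a, w−14=i, b−14=n.

chain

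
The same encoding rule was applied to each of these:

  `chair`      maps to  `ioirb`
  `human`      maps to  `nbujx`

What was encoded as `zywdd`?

The shift increases by 1 at each position, starting from +6: 6, 7, 8, ….
Decoding zywdd: z−6=t, y−7=r, w−8=o, d−9=u, d−10=t.

trout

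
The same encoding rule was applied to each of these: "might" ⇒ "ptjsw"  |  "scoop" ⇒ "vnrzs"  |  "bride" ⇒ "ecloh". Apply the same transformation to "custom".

Shifts by position in might: pos 0: m→p (+3), pos 1: i→t (+11), pos 2: g→j (+3), pos 3: h→s (+11) — repeating every 2. The shifts repeat in a cycle of length 2: positions 0,1,… shift by +3, +11, then the pattern repeats.
On custom: c+3=f, u+11=f, s+3=v, t+11=e, o+3=r, m+11=x.

ffverx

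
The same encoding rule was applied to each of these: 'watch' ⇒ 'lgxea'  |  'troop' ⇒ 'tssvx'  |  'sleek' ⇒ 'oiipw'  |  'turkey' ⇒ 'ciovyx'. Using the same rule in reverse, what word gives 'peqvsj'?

The output letters match the input read backwards, each shifted +4: watch reversed is hctaw. The word is reversed, then every letter is shifted forward by 4.
Reversing it on peqvsj: shift back: p−4=l, e−4=a, q−4=m, v−4=r, s−4=o, j−4=f → lamrof; then reverse → formal.

formal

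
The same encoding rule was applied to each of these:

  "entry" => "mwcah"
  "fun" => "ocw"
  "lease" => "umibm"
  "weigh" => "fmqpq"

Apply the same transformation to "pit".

yqc

The shift depends on letter class: consonant n→w is +9, but vowel e→m is +8. The rule splits by letter class: vowels +8, consonants +9.
For pit: p(cons)+9=y, i(vowel)+8=q, t(cons)+9=c.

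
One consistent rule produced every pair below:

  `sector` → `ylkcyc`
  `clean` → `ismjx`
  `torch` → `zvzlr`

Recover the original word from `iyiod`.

In sector: s→y is +6, e→l is +7, c→k is +8, t→c is +9 — the shift increases by 1 each position. Letter i (0-indexed) is shifted by i+6, so successive shifts are 6, 7, 8, ….
Decoding iyiod: i−6=c, y−7=r, i−8=a, o−9=f, d−10=t.

craft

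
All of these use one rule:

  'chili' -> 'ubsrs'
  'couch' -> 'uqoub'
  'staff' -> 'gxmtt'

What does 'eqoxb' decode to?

youth

c(2)→u(20) and h(7)→b(1) fit y≡17x+12 (mod 26); the inverse of 17 mod 26 is 23. Treating letters as 0–25, the rule is x ↦ 17x + 12 (mod 26).
Undoing it on eqoxb: e(4)→23·(4−12)≡24=y; q(16)→23·(16−12)≡14=o; o(14)→23·(14−12)≡20=u; x(23)→23·(23−12)≡19=t; b(1)→23·(1−12)≡7=h (all mod 26).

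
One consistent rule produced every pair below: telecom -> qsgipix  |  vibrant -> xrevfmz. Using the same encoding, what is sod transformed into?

hsw

The output letters match the input read backwards, each shifted +4: telecom reversed is mocelet. Read the word backwards and shift each letter +4.
For sod: reverse → dos; then shift: d+4=h, o+4=s, s+4=w.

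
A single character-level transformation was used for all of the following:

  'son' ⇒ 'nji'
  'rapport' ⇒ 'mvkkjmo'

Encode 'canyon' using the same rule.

Compare letters: s→n is +21, o→j is +21, n→i is +21 — a constant shift. Every letter moves 21 places later in the alphabet, wrapping around z→a.
Applying it to canyon: c+21=x, a+21=v, n+21=i, y+21=t, o+21=j, n+21=i.

xvitji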